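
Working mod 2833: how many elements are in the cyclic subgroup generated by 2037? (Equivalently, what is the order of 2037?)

1416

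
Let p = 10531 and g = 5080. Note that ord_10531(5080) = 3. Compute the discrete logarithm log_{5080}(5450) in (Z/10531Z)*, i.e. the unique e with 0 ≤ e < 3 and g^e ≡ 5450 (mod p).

2

Successive powers of 5080 modulo 10531:
  5080^0=1  5080^1=5080  5080^2=5450
So 5080^2 ≡ 5450 (mod 10531), giving e = 2.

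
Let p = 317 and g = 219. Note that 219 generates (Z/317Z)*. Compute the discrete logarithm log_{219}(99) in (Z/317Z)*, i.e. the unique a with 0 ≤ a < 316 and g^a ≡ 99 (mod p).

86

Baby-step giant-step with m = ceil(sqrt(316)) = 18.
Baby table (219^j mod 317 for j=0..17):
  0:1  1:219  2:94  3:298  4:277  5:116  6:44  7:126
  8:15  9:115  10:142  11:32  12:34  13:155  14:26  15:305
  16:225  17:140
Giant step factor: 219^(-18) ≡ 260 (mod 317).
Scan 99·260^i mod 317 for i = 0, 1, …:
  i=0: 99   i=1: 63   i=2: 213   i=3: 222
  i=4: 26
Match at i=4, j=14: a = 4·18 + 14 = 86.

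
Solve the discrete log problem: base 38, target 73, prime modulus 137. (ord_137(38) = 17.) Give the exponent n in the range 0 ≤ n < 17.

12

Successive powers of 38 modulo 137:
  38^0=1  38^1=38  38^2=74  38^3=72  38^4=133  38^5=122
  38^6=115  38^7=123  38^8=16  38^9=60  38^10=88  38^11=56
  38^12=73
So 38^12 ≡ 73 (mod 137), giving n = 12.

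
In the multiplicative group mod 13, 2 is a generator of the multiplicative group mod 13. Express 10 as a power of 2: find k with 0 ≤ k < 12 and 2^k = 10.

10

Successive powers of 2 modulo 13:
  2^0=1  2^1=2  2^2=4  2^3=8  2^4=3  2^5=6
  2^6=12  2^7=11  2^8=9  2^9=5  2^10=10
So 2^10 ≡ 10 (mod 13), giving k = 10.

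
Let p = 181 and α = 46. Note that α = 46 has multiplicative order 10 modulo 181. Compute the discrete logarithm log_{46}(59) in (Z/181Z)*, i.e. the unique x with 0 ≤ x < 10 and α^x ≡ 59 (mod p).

Successive powers of 46 modulo 181:
  46^0=1  46^1=46  46^2=125  46^3=139  46^4=59
So 46^4 ≡ 59 (mod 181), giving x = 4.

4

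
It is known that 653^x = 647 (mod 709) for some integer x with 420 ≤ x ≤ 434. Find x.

422

Compute 653^420 mod 709 = 515, then multiply by 653 repeatedly:
  653^420=515  653^421=229  653^422=647
Found 647 at exponent 422.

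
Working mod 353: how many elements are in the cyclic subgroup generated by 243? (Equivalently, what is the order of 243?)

352

The order of 243 must divide p − 1 = 352 = 2^5 · 11.
Divisors: 1, 2, 4, 8, 11, 16, 22, 32, 44, 88, 176, 352.
Check each in increasing order: 243^1 ≡ 243;  243^2 ≡ 98;  243^4 ≡ 73;  243^8 ≡ 34;  243^11 ≡ 247;  243^16 ≡ 97;  243^22 ≡ 293;  243^32 ≡ 231;  243^44 ≡ 70;  243^88 ≡ 311;  243^176 ≡ 352;  243^352 ≡ 1.
Smallest exponent giving 1 is 352.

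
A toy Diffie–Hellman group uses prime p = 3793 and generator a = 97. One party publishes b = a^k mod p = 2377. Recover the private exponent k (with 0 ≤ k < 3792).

Baby-step giant-step with m = ceil(sqrt(3792)) = 62.
Baby table (97^j mod 3793 for j=0..61):
  0:1  1:97  2:1823  3:2353  4:661  5:3429  6:2622  7:203
  8:726  9:2148  10:3534  11:1428  12:1968  13:1246  14:3279  15:3244
  16:3642  17:525  18:1616  19:1239  20:2600  21:1862  22:2343  23:3484
  24:371  25:1850  26:1179  27:573  28:2479  29:1504  30:1754  31:3246
  32:43  33:378  34:2529  35:2561  36:1872  37:3313  38:2749  39:1143
  40:874  41:1332  42:242  43:716  44:1178  45:476  46:656  47:2944
  48:1093  49:3610  50:1214  51:175  52:1803  53:413  54:2131  55:1885
  56:781  57:3690  58:1388  59:1881  60:393  61:191
Giant step factor: 97^(-62) ≡ 840 (mod 3793).
Scan 2377·840^i mod 3793 for i = 0, 1, …:
  i=0: 2377   i=1: 1562   i=2: 3495   i=3: 18
  i=4: 3741   i=5: 1836   i=6: 2282   i=7: 1415
  i=8: 1391   i=9: 196   i=10: 1541   i=11: 1027
  i=12: 1669   i=13: 2343
Match at i=13, j=22: k = 13·62 + 22 = 828.

828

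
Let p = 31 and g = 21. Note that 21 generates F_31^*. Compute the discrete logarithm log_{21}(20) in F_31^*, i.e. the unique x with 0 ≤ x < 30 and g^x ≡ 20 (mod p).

22

Successive powers of 21 modulo 31:
  21^0=1  21^1=21  21^2=7  21^3=23  21^4=18  21^5=6
  21^6=2  21^7=11  21^8=14  21^9=15  21^10=5  21^11=12
  21^12=4  21^13=22  21^14=28  21^15=30  21^16=10  21^17=24
  21^18=8  21^19=13  21^20=25  21^21=29  21^22=20
So 21^22 ≡ 20 (mod 31), giving x = 22.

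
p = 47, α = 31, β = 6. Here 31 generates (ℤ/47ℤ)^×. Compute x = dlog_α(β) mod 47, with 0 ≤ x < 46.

Successive powers of 31 modulo 47:
  31^0=1  31^1=31  31^2=21  31^3=40  31^4=18  31^5=41
  31^6=2  31^7=15  31^8=42  31^9=33  31^10=36  31^11=35
  31^12=4  31^13=30  31^14=37  31^15=19  31^16=25  31^17=23
  31^18=8  31^19=13  31^20=27  31^21=38  31^22=3  31^23=46
  31^24=16  31^25=26  31^26=7  31^27=29  31^28=6
So 31^28 ≡ 6 (mod 47), giving x = 28.

28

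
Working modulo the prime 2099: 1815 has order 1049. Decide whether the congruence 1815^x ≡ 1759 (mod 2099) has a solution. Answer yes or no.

no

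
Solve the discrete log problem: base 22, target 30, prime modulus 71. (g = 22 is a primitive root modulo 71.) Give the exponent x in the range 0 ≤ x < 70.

30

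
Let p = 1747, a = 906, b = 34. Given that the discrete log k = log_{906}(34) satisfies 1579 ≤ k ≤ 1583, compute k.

1581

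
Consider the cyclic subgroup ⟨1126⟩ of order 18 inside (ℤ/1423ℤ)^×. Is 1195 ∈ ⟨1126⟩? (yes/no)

no

1195 ∈ ⟨1126⟩ iff 1195^18 ≡ 1 (mod 1423), since |⟨1126⟩| = 18.
1195^18 mod 1423 = 538.
Since 538 ≠ 1, 1195 does not lie in the subgroup.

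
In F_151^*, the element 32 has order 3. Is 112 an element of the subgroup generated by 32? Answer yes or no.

no

⟨32⟩ has order 3; its elements mod 151 are {1, 32, 118}.
112 is not in this set.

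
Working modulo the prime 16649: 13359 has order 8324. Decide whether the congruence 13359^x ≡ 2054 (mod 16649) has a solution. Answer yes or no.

2054 ∈ ⟨13359⟩ iff 2054^8324 ≡ 1 (mod 16649), since |⟨13359⟩| = 8324.
2054^8324 mod 16649 = 16648.
Since 16648 ≠ 1, 2054 does not lie in the subgroup.

no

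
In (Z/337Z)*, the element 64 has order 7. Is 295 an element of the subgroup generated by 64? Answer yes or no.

yes

⟨64⟩ has order 7; its elements mod 337 are {1, 8, 52, 64, 79, 175, 295}.
295 is in this set.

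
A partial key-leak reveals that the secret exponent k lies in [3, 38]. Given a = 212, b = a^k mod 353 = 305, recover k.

Compute 212^3 mod 353 = 305, then multiply by 212 repeatedly:
  212^3=305
Found 305 at exponent 3.

3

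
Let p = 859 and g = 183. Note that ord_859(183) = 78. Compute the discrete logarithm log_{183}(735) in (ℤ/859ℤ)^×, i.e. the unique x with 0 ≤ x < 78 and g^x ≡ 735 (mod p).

Baby-step giant-step with m = ceil(sqrt(78)) = 9.
Baby table (183^j mod 859 for j=0..8):
  0:1  1:183  2:847  3:381  4:144  5:582  6:849  7:747
  8:120
Giant step factor: 183^(-9) ≡ 356 (mod 859).
Scan 735·356^i mod 859 for i = 0, 1, …:
  i=0: 735   i=1: 524   i=2: 141   i=3: 374
  i=4: 858   i=5: 503   i=6: 396   i=7: 100
  i=8: 381
Match at i=8, j=3: x = 8·9 + 3 = 75.

75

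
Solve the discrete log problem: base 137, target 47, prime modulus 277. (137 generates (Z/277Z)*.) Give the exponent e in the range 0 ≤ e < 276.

214

Baby-step giant-step with m = ceil(sqrt(276)) = 17.
Baby table (137^j mod 277 for j=0..16):
  0:1  1:137  2:210  3:239  4:57  5:53  6:59  7:50
  8:202  9:251  10:39  11:80  12:157  13:180  14:7  15:128
  16:85
Giant step factor: 137^(-17) ≡ 126 (mod 277).
Scan 47·126^i mod 277 for i = 0, 1, …:
  i=0: 47   i=1: 105   i=2: 211   i=3: 271
  i=4: 75   i=5: 32   i=6: 154   i=7: 14
  i=8: 102   i=9: 110   i=10: 10   i=11: 152
  i=12: 39
Match at i=12, j=10: e = 12·17 + 10 = 214.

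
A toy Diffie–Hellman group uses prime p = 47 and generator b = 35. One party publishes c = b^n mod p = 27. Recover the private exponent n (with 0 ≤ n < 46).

6

Baby-step giant-step with m = ceil(sqrt(46)) = 7.
Baby table (35^j mod 47 for j=0..6):
  0:1  1:35  2:3  3:11  4:9  5:33  6:27
Giant step factor: 35^(-7) ≡ 19 (mod 47).
Scan 27·19^i mod 47 for i = 0, 1, …:
  i=0: 27
Match at i=0, j=6: n = 0·7 + 6 = 6.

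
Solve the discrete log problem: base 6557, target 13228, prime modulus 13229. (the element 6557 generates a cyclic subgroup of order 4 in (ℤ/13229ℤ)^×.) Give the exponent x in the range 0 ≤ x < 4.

2

Successive powers of 6557 modulo 13229:
  6557^0=1  6557^1=6557  6557^2=13228
So 6557^2 ≡ 13228 (mod 13229), giving x = 2.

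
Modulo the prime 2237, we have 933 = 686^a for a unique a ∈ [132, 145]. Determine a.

135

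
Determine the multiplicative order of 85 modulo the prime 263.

262

The order of 85 must divide p − 1 = 262 = 2 · 131.
Divisors: 1, 2, 131, 262.
Check each in increasing order: 85^1 ≡ 85;  85^2 ≡ 124;  85^131 ≡ 262;  85^262 ≡ 1.
Smallest exponent giving 1 is 262.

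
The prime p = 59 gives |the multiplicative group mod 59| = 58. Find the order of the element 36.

The order of 36 must divide p − 1 = 58 = 2 · 29.
Divisors: 1, 2, 29, 58.
Check each in increasing order: 36^1 ≡ 36;  36^2 ≡ 57;  36^29 ≡ 1.
Smallest exponent giving 1 is 29.

29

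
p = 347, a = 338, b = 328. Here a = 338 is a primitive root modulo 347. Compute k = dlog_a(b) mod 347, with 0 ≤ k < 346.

116

Baby-step giant-step with m = ceil(sqrt(346)) = 19.
Baby table (338^j mod 347 for j=0..18):
  0:1  1:338  2:81  3:312  4:315  5:288  6:184  7:79
  8:330  9:153  10:11  11:248  12:197  13:309  14:342  15:45
  16:289  17:175  18:160
Giant step factor: 338^(-19) ≡ 20 (mod 347).
Scan 328·20^i mod 347 for i = 0, 1, …:
  i=0: 328   i=1: 314   i=2: 34   i=3: 333
  i=4: 67   i=5: 299   i=6: 81
Match at i=6, j=2: k = 6·19 + 2 = 116.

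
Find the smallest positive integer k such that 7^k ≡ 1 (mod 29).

7

The order of 7 must divide p − 1 = 28 = 2^2 · 7.
Divisors: 1, 2, 4, 7, 14, 28.
Check each in increasing order: 7^1 ≡ 7;  7^2 ≡ 20;  7^4 ≡ 23;  7^7 ≡ 1.
Smallest exponent giving 1 is 7.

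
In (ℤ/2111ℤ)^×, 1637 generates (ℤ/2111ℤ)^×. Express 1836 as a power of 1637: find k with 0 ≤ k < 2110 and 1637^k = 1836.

2045

Baby-step giant-step with m = ceil(sqrt(2110)) = 46.
Baby table (1637^j mod 2111 for j=0..45):
  0:1  1:1637  2:910  3:1415  4:588  5:2051  6:997  7:286
  8:1651  9:607  10:1489  11:1399  12:1839  13:157  14:1578  15:1433
  16:500  17:1543  18:1135  19:315  20:571  21:1665  22:304  23:1563
  24:99  25:1627  26:1428  27:759  28:1215  29:393  30:1597  31:871
  32:902  33:985  34:1752  35:1286  36:515  37:766  38:8  39:430
  40:947  41:765  42:482  43:1631  44:1643  45:177
Giant step factor: 1637^(-46) ≡ 2037 (mod 2111).
Scan 1836·2037^i mod 2111 for i = 0, 1, …:
  i=0: 1836   i=1: 1351   i=2: 1354   i=3: 1132
  i=4: 672   i=5: 936   i=6: 399   i=7: 28
  i=8: 39   i=9: 1336     …   i=43: 1033
  i=44: 1665
Match at i=44, j=21: k = 44·46 + 21 = 2045.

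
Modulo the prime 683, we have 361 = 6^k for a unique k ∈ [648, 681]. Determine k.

Compute 6^648 mod 683 = 215, then multiply by 6 repeatedly:
  6^648=215  6^649=607  6^650=227  6^651=679  6^652=659
  6^653=539  6^654=502  6^655=280  6^656=314  6^657=518
  6^658=376  6^659=207  6^660=559  6^661=622  6^662=317
  6^663=536  6^664=484  6^665=172  6^666=349  6^667=45
  6^668=270  6^669=254  6^670=158  6^671=265  6^672=224
  6^673=661  6^674=551  6^675=574  6^676=29  6^677=174
  6^678=361
Found 361 at exponent 678.

678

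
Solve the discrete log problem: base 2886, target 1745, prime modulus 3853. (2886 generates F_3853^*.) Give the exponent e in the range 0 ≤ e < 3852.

3355

Baby-step giant-step with m = ceil(sqrt(3852)) = 63.
Baby table (2886^j mod 3853 for j=0..62):
  0:1  1:2886  2:2663  3:2536  4:2049  5:2912  6:639  7:2420
  8:2484  9:2244  10:3144  11:3622  12:3756  13:1327  14:3693  15:600
  16:1603  17:2658  18:3518  19:293  20:1791  21:1953  22:3272  23:3142
  24:1703  25:2283  26:108  27:3448  28:2482  29:325  30:1671  31:2403
  32:3511  33:3209  34:2415  35:3466  36:488  37:2023  38:1083  39:755
  40:1985  41:3152  42:3592  43:1942  44:2350  45:820  46:778  47:2862
  48:2753  49:272  50:2833  51:3825  52:105  53:2496  54:2199  55:423
  56:3230  57:1373  58:1594  59:3655  60:2669  61:587  62:2615
Giant step factor: 2886^(-63) ≡ 1264 (mod 3853).
Scan 1745·1264^i mod 3853 for i = 0, 1, …:
  i=0: 1745   i=1: 1764   i=2: 2662   i=3: 1099
  i=4: 2056   i=5: 1862   i=6: 3238   i=7: 946
  i=8: 1314   i=9: 253     …   i=52: 3711
  i=53: 1603
Match at i=53, j=16: e = 53·63 + 16 = 3355.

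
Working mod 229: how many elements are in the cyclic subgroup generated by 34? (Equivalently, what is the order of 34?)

76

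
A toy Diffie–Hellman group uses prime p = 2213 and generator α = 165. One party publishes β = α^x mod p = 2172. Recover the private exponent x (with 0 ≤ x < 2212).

560

Baby-step giant-step with m = ceil(sqrt(2212)) = 48.
Baby table (165^j mod 2213 for j=0..47):
  0:1  1:165  2:669  3:1948  4:535  5:1968  6:1622  7:2070
  8:748  9:1705  10:274  11:950  12:1840  13:419  14:532  15:1473
  16:1828  17:652  18:1356  19:227  20:2047  21:1379  22:1809  23:1943
  24:1923  25:836  26:734  27:1608  28:1973  29:234  30:989  31:1636
  32:2167  33:1262  34:208  35:1125  36:1946  37:205  38:630  39:2152
  40:1000  41:1238  42:674  43:560  44:1667  45:643  46:2084  47:845
Giant step factor: 165^(-48) ≡ 369 (mod 2213).
Scan 2172·369^i mod 2213 for i = 0, 1, …:
  i=0: 2172   i=1: 362   i=2: 798   i=3: 133
  i=4: 391   i=5: 434   i=6: 810   i=7: 135
  i=8: 1129   i=9: 557   i=10: 1937   i=11: 2167
Match at i=11, j=32: x = 11·48 + 32 = 560.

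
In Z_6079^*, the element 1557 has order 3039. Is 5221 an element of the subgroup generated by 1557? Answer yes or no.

5221 ∈ ⟨1557⟩ iff 5221^3039 ≡ 1 (mod 6079), since |⟨1557⟩| = 3039.
5221^3039 mod 6079 = 6078.
Since 6078 ≠ 1, 5221 does not lie in the subgroup.

no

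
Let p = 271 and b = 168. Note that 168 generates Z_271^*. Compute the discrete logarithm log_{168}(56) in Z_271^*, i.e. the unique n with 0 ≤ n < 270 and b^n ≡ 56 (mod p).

154

Baby-step giant-step with m = ceil(sqrt(270)) = 17.
Baby table (168^j mod 271 for j=0..16):
  0:1  1:168  2:40  3:216  4:245  5:239  6:44  7:75
  8:134  9:19  10:211  11:218  12:39  13:48  14:205  15:23
  16:70
Giant step factor: 168^(-17) ≡ 38 (mod 271).
Scan 56·38^i mod 271 for i = 0, 1, …:
  i=0: 56   i=1: 231   i=2: 106   i=3: 234
  i=4: 220   i=5: 230   i=6: 68   i=7: 145
  i=8: 90   i=9: 168
Match at i=9, j=1: n = 9·17 + 1 = 154.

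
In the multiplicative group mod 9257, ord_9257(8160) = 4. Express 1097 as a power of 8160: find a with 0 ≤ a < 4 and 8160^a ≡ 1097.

3

Successive powers of 8160 modulo 9257:
  8160^0=1  8160^1=8160  8160^2=9256  8160^3=1097
So 8160^3 ≡ 1097 (mod 9257), giving a = 3.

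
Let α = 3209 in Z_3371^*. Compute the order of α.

337

The order of 3209 must divide p − 1 = 3370 = 2 · 5 · 337.
Divisors: 1, 2, 5, 10, 337, 674, 1685, 3370.
Check each in increasing order: 3209^1 ≡ 3209;  3209^2 ≡ 2647;  3209^5 ≡ 2349;  3209^10 ≡ 2845;  3209^337 ≡ 1.
Smallest exponent giving 1 is 337.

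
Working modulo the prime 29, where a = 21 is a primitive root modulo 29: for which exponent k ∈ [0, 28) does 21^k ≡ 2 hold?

5

Successive powers of 21 modulo 29:
  21^0=1  21^1=21  21^2=6  21^3=10  21^4=7  21^5=2
So 21^5 ≡ 2 (mod 29), giving k = 5.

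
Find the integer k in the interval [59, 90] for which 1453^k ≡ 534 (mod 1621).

74

Compute 1453^59 mod 1621 = 1184, then multiply by 1453 repeatedly:
  1453^59=1184  1453^60=471  1453^61=301  1453^62=1304  1453^63=1384
  1453^64=912  1453^65=779  1453^66=429  1453^67=873  1453^68=847
  1453^69=352  1453^70=841  1453^71=1360  1453^72=81  1453^73=981
  1453^74=534
Found 534 at exponent 74.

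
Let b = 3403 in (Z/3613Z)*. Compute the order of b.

301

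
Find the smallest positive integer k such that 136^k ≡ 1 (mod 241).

80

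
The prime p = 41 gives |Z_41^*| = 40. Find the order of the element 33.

The order of 33 must divide p − 1 = 40 = 2^3 · 5.
Divisors: 1, 2, 4, 5, 8, 10, 20, 40.
Check each in increasing order: 33^1 ≡ 33;  33^2 ≡ 23;  33^4 ≡ 37;  33^5 ≡ 32;  33^8 ≡ 16;  33^10 ≡ 40;  33^20 ≡ 1.
Smallest exponent giving 1 is 20.

20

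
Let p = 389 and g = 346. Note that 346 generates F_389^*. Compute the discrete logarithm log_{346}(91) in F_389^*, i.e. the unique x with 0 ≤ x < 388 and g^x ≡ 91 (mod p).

340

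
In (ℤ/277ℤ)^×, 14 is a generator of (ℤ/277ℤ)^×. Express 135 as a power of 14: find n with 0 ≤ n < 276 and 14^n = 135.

85

Baby-step giant-step with m = ceil(sqrt(276)) = 17.
Baby table (14^j mod 277 for j=0..16):
  0:1  1:14  2:196  3:251  4:190  5:167  6:122  7:46
  8:90  9:152  10:189  11:153  12:203  13:72  14:177  15:262
  16:67
Giant step factor: 14^(-17) ≡ 233 (mod 277).
Scan 135·233^i mod 277 for i = 0, 1, …:
  i=0: 135   i=1: 154   i=2: 149   i=3: 92
  i=4: 107   i=5: 1
Match at i=5, j=0: n = 5·17 + 0 = 85.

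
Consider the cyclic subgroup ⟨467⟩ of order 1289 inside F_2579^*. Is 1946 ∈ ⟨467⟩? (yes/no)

yes

1946 ∈ ⟨467⟩ iff 1946^1289 ≡ 1 (mod 2579), since |⟨467⟩| = 1289.
1946^1289 mod 2579 = 1.
Since 1 = 1, 1946 lies in the subgroup.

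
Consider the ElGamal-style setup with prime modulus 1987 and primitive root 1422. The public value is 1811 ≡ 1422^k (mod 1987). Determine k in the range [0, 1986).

Baby-step giant-step with m = ceil(sqrt(1986)) = 45.
Baby table (1422^j mod 1987 for j=0..44):
  0:1  1:1422  2:1305  3:1839  4:166  5:1586  6:47  7:1263
  8:1725  9:992  10:1841  11:1023  12:222  13:1738  14:1595  15:923
  16:1086  17:393  18:499  19:219  20:1446  21:1654  22:1367  23:588
  24:1596  25:358  26:404  27:245  28:665  29:1805  30:1493  31:930
  32:1105  33:1580  34:1450  35:1381  36:626  37:1983  38:273  39:741
  40:592  41:1323  42:1604  43:1799  44:909
Giant step factor: 1422^(-45) ≡ 237 (mod 1987).
Scan 1811·237^i mod 1987 for i = 0, 1, …:
  i=0: 1811   i=1: 15   i=2: 1568   i=3: 47
Match at i=3, j=6: k = 3·45 + 6 = 141.

141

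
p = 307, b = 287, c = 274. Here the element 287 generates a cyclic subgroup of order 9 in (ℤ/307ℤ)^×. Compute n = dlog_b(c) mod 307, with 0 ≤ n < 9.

7

Successive powers of 287 modulo 307:
  287^0=1  287^1=287  287^2=93  287^3=289  287^4=53  287^5=168
  287^6=17  287^7=274
So 287^7 ≡ 274 (mod 307), giving n = 7.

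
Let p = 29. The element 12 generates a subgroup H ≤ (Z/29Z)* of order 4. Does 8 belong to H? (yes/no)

⟨12⟩ has order 4; its elements mod 29 are {1, 12, 17, 28}.
8 is not in this set.

no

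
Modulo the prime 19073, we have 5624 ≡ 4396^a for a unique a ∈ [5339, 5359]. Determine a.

Compute 4396^5339 mod 19073 = 7942, then multiply by 4396 repeatedly:
  4396^5339=7942  4396^5340=9442  4396^5341=4184  4396^5342=6492  4396^5343=5624
Found 5624 at exponent 5343.

5343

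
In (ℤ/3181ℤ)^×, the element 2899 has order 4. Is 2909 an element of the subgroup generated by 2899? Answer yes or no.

2909 ∈ ⟨2899⟩ iff 2909^4 ≡ 1 (mod 3181), since |⟨2899⟩| = 4.
2909^4 mod 3181 = 2850.
Since 2850 ≠ 1, 2909 does not lie in the subgroup.

no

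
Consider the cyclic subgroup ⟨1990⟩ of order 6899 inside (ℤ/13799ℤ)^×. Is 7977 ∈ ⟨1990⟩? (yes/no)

yes

7977 ∈ ⟨1990⟩ iff 7977^6899 ≡ 1 (mod 13799), since |⟨1990⟩| = 6899.
7977^6899 mod 13799 = 1.
Since 1 = 1, 7977 lies in the subgroup.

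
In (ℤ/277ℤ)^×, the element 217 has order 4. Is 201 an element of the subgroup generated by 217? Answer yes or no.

no

201 ∈ ⟨217⟩ iff 201^4 ≡ 1 (mod 277), since |⟨217⟩| = 4.
201^4 mod 277 = 19.
Since 19 ≠ 1, 201 does not lie in the subgroup.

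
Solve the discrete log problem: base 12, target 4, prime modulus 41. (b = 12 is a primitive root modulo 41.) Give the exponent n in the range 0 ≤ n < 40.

36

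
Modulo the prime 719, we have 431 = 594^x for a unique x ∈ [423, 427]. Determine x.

423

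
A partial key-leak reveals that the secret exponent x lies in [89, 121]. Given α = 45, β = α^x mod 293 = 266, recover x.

99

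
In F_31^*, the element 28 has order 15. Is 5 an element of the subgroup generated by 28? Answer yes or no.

⟨28⟩ has order 15; its elements mod 31 are {1, 2, 4, 5, 7, 8, 9, 10, 14, 16, 18, 19, 20, 25, 28}.
5 is in this set.

yes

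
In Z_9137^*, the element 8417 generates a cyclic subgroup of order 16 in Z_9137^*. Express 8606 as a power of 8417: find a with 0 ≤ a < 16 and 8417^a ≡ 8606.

6

Successive powers of 8417 modulo 9137:
  8417^0=1  8417^1=8417  8417^2=6728  8417^3=7587  8417^4=1286  8417^5=6054
  8417^6=8606
So 8417^6 ≡ 8606 (mod 9137), giving a = 6.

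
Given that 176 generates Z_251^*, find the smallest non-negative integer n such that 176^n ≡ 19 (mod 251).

213

Baby-step giant-step with m = ceil(sqrt(250)) = 16.
Baby table (176^j mod 251 for j=0..15):
  0:1  1:176  2:103  3:56  4:67  5:246  6:124  7:238
  8:222  9:167  10:25  11:133  12:65  13:145  14:169  15:126
Giant step factor: 176^(-16) ≡ 174 (mod 251).
Scan 19·174^i mod 251 for i = 0, 1, …:
  i=0: 19   i=1: 43   i=2: 203   i=3: 182
  i=4: 42   i=5: 29   i=6: 26   i=7: 6
  i=8: 40   i=9: 183   i=10: 216   i=11: 185
  i=12: 62   i=13: 246
Match at i=13, j=5: n = 13·16 + 5 = 213.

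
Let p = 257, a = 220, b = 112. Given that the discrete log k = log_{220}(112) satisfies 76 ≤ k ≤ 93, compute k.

79

Compute 220^76 mod 257 = 81, then multiply by 220 repeatedly:
  220^76=81  220^77=87  220^78=122  220^79=112
Found 112 at exponent 79.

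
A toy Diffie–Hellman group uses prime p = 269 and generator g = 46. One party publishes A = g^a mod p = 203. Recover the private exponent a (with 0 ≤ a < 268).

Baby-step giant-step with m = ceil(sqrt(268)) = 17.
Baby table (46^j mod 269 for j=0..16):
  0:1  1:46  2:233  3:227  4:220  5:167  6:150  7:175
  8:249  9:156  10:182  11:33  12:173  13:157  14:228  15:266
  16:131
Giant step factor: 46^(-17) ≡ 137 (mod 269).
Scan 203·137^i mod 269 for i = 0, 1, …:
  i=0: 203   i=1: 104   i=2: 260   i=3: 112
  i=4: 11   i=5: 162   i=6: 136   i=7: 71
  i=8: 43   i=9: 242   i=10: 67   i=11: 33
Match at i=11, j=11: a = 11·17 + 11 = 198.

198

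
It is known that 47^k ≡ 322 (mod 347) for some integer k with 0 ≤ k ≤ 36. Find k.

Compute 47^0 mod 347 = 1, then multiply by 47 repeatedly:
  47^0=1  47^1=47  47^2=127  47^3=70  47^4=167
  47^5=215  47^6=42  47^7=239  47^8=129  47^9=164
  47^10=74  47^11=8  47^12=29  47^13=322
Found 322 at exponent 13.

13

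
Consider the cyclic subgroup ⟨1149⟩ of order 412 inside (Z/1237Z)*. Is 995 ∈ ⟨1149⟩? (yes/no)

no

995 ∈ ⟨1149⟩ iff 995^412 ≡ 1 (mod 1237), since |⟨1149⟩| = 412.
995^412 mod 1237 = 300.
Since 300 ≠ 1, 995 does not lie in the subgroup.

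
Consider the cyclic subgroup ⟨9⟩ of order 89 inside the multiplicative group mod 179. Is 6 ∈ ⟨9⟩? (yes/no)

no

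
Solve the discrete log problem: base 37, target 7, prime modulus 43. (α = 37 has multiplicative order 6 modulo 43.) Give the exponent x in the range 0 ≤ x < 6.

5

Successive powers of 37 modulo 43:
  37^0=1  37^1=37  37^2=36  37^3=42  37^4=6  37^5=7
So 37^5 ≡ 7 (mod 43), giving x = 5.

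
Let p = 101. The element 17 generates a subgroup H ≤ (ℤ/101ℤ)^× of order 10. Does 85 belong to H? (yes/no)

no

85 ∈ ⟨17⟩ iff 85^10 ≡ 1 (mod 101), since |⟨17⟩| = 10.
85^10 mod 101 = 36.
Since 36 ≠ 1, 85 does not lie in the subgroup.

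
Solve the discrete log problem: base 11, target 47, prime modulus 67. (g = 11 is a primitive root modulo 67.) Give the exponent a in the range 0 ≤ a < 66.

40

Baby-step giant-step with m = ceil(sqrt(66)) = 9.
Baby table (11^j mod 67 for j=0..8):
  0:1  1:11  2:54  3:58  4:35  5:50  6:14  7:20
  8:19
Giant step factor: 11^(-9) ≡ 42 (mod 67).
Scan 47·42^i mod 67 for i = 0, 1, …:
  i=0: 47   i=1: 31   i=2: 29   i=3: 12
  i=4: 35
Match at i=4, j=4: a = 4·9 + 4 = 40.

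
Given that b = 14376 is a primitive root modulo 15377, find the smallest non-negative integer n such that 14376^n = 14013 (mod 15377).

1781

Baby-step giant-step with m = ceil(sqrt(15376)) = 124.
Baby table (14376^j mod 15377 for j=0..123):
  0:1  1:14376  2:2496  3:7955  4:2331  5:3973  6:5670  7:13820
  8:5480  9:4109  10:7927  11:14982  12:10970  13:13585  14:10060  15:1875
  16:14496  17:5392  18:15312  19:3557  20:6907  21:5743  22:2255  23:3164
  24:498  25:8943  26:12848  27:9701  28:7563  29:10298  30:9669  31:8841
  32:7311  33:1141  34:11134  35:3191  36:4225  37:14827  38:12355  39:11130
  40:7195  41:9618  42:13761  43:3031  44:10615  45:15269  46:469  47:7218
  48:1972  49:9661  50:1472  51:2720  52:14386  53:7863  54:2161  55:4996
  56:11906  57:14646  58:9012  59:5287  60:12778  61:2886  62:1990  63:7020
  64:269  65:7517  66:10213  67:2492  68:11959  69:7724  70:2907  71:11723
  72:13305  73:13554  74:10337  75:1384  76:13923  77:10016  78:15165  79:12311
  80:9043  81:5010  82:13269  83:3459  84:12743  85:7167  86:6892  87:5381
  88:10946  89:6855  90:11664  91:10856  92:4683  93:2302  94:2248  95:10171
  96:13780  97:14766  98:11908  99:12644  100:14004  101:5820  102:2063  103:10832
  104:13330  105:3906  106:11229  107:358  108:10690  109:1702  110:3145  111:4140
  112:7650  113:96  114:11543  115:8961  116:10207  117:8498  118:12360  119:6125
  120:4298  121:3262  122:10039  123:7519
Giant step factor: 14376^(-124) ≡ 7637 (mod 15377).
Scan 14013·7637^i mod 15377 for i = 0, 1, …:
  i=0: 14013   i=1: 8738   i=2: 11303   i=3: 9910
  i=4: 12453   i=5: 12193   i=6: 10206   i=7: 12586
  i=8: 13032   i=9: 5440     …   i=13: 5078
  i=14: 15269
Match at i=14, j=45: n = 14·124 + 45 = 1781.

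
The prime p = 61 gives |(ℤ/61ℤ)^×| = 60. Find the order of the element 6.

The order of 6 must divide p − 1 = 60 = 2^2 · 3 · 5.
Divisors: 1, 2, 3, 4, 5, 6, 10, 12, 15, 20, 30, 60.
Check each in increasing order: 6^1 ≡ 6;  6^2 ≡ 36;  6^3 ≡ 33;  6^4 ≡ 15;  6^5 ≡ 29;  6^6 ≡ 52;  6^10 ≡ 48;  6^12 ≡ 20;  6^15 ≡ 50;  6^20 ≡ 47;  6^30 ≡ 60;  6^60 ≡ 1.
Smallest exponent giving 1 is 60.

60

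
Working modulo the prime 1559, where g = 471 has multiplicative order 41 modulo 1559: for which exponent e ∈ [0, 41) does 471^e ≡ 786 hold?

Baby-step giant-step with m = ceil(sqrt(41)) = 7.
Baby table (471^j mod 1559 for j=0..6):
  0:1  1:471  2:463  3:1372  4:786  5:723  6:671
Giant step factor: 471^(-7) ≡ 1441 (mod 1559).
Scan 786·1441^i mod 1559 for i = 0, 1, …:
  i=0: 786
Match at i=0, j=4: e = 0·7 + 4 = 4.

4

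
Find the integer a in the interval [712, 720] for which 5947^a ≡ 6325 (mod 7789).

719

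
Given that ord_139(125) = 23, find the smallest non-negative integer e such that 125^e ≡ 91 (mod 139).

9

Successive powers of 125 modulo 139:
  125^0=1  125^1=125  125^2=57  125^3=36  125^4=52  125^5=106
  125^6=45  125^7=65  125^8=63  125^9=91
So 125^9 ≡ 91 (mod 139), giving e = 9.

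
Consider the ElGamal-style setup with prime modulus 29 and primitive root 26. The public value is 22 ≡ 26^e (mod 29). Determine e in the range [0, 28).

Successive powers of 26 modulo 29:
  26^0=1  26^1=26  26^2=9  26^3=2  26^4=23  26^5=18
  26^6=4  26^7=17  26^8=7  26^9=8  26^10=5  26^11=14
  26^12=16  26^13=10  26^14=28  26^15=3  26^16=20  26^17=27
  26^18=6  26^19=11  26^20=25  26^21=12  26^22=22
So 26^22 ≡ 22 (mod 29), giving e = 22.

22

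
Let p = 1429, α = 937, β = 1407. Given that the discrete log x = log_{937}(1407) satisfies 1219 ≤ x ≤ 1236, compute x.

Compute 937^1219 mod 1429 = 1400, then multiply by 937 repeatedly:
  937^1219=1400  937^1220=1407
Found 1407 at exponent 1220.

1220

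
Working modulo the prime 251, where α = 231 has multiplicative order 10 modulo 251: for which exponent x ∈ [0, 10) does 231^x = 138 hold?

9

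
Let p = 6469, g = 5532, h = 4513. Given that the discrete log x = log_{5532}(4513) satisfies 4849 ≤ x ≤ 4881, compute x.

Compute 5532^4849 mod 6469 = 3270, then multiply by 5532 repeatedly:
  5532^4849=3270  5532^4850=2316  5532^4851=3492  5532^4852=1310  5532^4853=1640
  5532^4854=2942  5532^4855=5609  5532^4856=3664  5532^4857=1871  5532^4858=6441
  5532^4859=360  5532^4860=5537  5532^4861=6438  5532^4862=3171  5532^4863=4513
Found 4513 at exponent 4863.

4863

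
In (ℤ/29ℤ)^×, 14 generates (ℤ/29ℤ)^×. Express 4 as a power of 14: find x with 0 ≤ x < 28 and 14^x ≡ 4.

Successive powers of 14 modulo 29:
  14^0=1  14^1=14  14^2=22  14^3=18  14^4=20  14^5=19
  14^6=5  14^7=12  14^8=23  14^9=3  14^10=13  14^11=8
  14^12=25  14^13=2  14^14=28  14^15=15  14^16=7  14^17=11
  14^18=9  14^19=10  14^20=24  14^21=17  14^22=6  14^23=26
  14^24=16  14^25=21  14^26=4
So 14^26 ≡ 4 (mod 29), giving x = 26.

26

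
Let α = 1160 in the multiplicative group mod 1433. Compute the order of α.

The order of 1160 must divide p − 1 = 1432 = 2^3 · 179.
Divisors: 1, 2, 4, 8, 179, 358, 716, 1432.
Check each in increasing order: 1160^1 ≡ 1160;  1160^2 ≡ 13;  1160^4 ≡ 169;  1160^8 ≡ 1334;  1160^179 ≡ 891;  1160^358 ≡ 1432;  1160^716 ≡ 1.
Smallest exponent giving 1 is 716.

716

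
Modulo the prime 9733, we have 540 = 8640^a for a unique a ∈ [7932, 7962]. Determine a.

Compute 8640^7932 mod 9733 = 4482, then multiply by 8640 repeatedly:
  8640^7932=4482  8640^7933=6606  8640^7934=1528  8640^7935=3972  8640^7936=9255
  8640^7937=6605  8640^7938=2621  8640^7939=6482  8640^7940=798  8640^7941=3756
  8640^7942=2018  8640^7943=3717  8640^7944=5713  8640^7945=4277  8640^7946=6812
  8640^7947=229  8640^7948=2761  8640^7949=9190  8640^7950=9519  8640^7951=310
  8640^7952=1825  8640^7953=540
Found 540 at exponent 7953.

7953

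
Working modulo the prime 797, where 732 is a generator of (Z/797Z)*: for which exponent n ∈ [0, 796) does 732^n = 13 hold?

356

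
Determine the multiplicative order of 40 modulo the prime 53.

26

The order of 40 must divide p − 1 = 52 = 2^2 · 13.
Divisors: 1, 2, 4, 13, 26, 52.
Check each in increasing order: 40^1 ≡ 40;  40^2 ≡ 10;  40^4 ≡ 47;  40^13 ≡ 52;  40^26 ≡ 1.
Smallest exponent giving 1 is 26.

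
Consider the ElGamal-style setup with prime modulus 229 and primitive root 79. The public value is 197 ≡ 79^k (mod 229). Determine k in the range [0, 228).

129

Baby-step giant-step with m = ceil(sqrt(228)) = 16.
Baby table (79^j mod 229 for j=0..15):
  0:1  1:79  2:58  3:2  4:158  5:116  6:4  7:87
  8:3  9:8  10:174  11:6  12:16  13:119  14:12  15:32
Giant step factor: 79^(-16) ≡ 51 (mod 229).
Scan 197·51^i mod 229 for i = 0, 1, …:
  i=0: 197   i=1: 200   i=2: 124   i=3: 141
  i=4: 92   i=5: 112   i=6: 216   i=7: 24
  i=8: 79
Match at i=8, j=1: k = 8·16 + 1 = 129.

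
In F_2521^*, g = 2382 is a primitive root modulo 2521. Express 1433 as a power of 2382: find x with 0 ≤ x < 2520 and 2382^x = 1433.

2483

Baby-step giant-step with m = ceil(sqrt(2520)) = 51.
Baby table (2382^j mod 2521 for j=0..50):
  0:1  1:2382  2:1674  3:1767  4:1445  5:825  6:1291  7:2063
  8:637  9:2213  10:2476  11:1213  12:300  13:1157  14:521  15:690
  16:2409  17:442  18:1587  19:1255  20:2025  21:877  22:1626  23:876
  24:1765  25:1723  26:2519  27:278  28:1694  29:1508  30:2152  31:871
  32:2460  33:916  34:1247  35:616  36:90  37:95  38:1921  39:207
  40:1479  41:1141  42:224  43:1637  44:1868  45:11  46:992  47:767
  48:1790  49:769  50:1512
Giant step factor: 2382^(-51) ≡ 1856 (mod 2521).
Scan 1433·1856^i mod 2521 for i = 0, 1, …:
  i=0: 1433   i=1: 2514   i=2: 2134   i=3: 213
  i=4: 2052   i=5: 1802   i=6: 1666   i=7: 1350
  i=8: 2247   i=9: 698     …   i=47: 2467
  i=48: 616
Match at i=48, j=35: x = 48·51 + 35 = 2483.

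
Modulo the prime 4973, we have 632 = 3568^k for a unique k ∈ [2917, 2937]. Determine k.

2918

Compute 3568^2917 mod 4973 = 3624, then multiply by 3568 repeatedly:
  3568^2917=3624  3568^2918=632
Found 632 at exponent 2918.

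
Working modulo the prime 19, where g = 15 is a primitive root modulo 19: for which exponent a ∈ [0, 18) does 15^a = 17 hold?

Successive powers of 15 modulo 19:
  15^0=1  15^1=15  15^2=16  15^3=12  15^4=9  15^5=2
  15^6=11  15^7=13  15^8=5  15^9=18  15^10=4  15^11=3
  15^12=7  15^13=10  15^14=17
So 15^14 ≡ 17 (mod 19), giving a = 14.

14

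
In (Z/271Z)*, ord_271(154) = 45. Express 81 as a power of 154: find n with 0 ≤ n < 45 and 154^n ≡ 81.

Baby-step giant-step with m = ceil(sqrt(45)) = 7.
Baby table (154^j mod 271 for j=0..6):
  0:1  1:154  2:139  3:268  4:80  5:125  6:9
Giant step factor: 154^(-7) ≡ 35 (mod 271).
Scan 81·35^i mod 271 for i = 0, 1, …:
  i=0: 81   i=1: 125
Match at i=1, j=5: n = 1·7 + 5 = 12.

12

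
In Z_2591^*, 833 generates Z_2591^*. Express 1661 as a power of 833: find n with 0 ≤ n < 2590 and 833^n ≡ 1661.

196

Baby-step giant-step with m = ceil(sqrt(2590)) = 51.
Baby table (833^j mod 2591 for j=0..50):
  0:1  1:833  2:2092  3:1484  4:265  5:510  6:2497  7:2019
  8:268  9:418  10:1000  11:1289  12:1063  13:1948  14:718  15:2164
  16:1867  17:611  18:1127  19:849  20:2465  21:1273  22:690  23:2159
  24:293  25:515  26:1480  27:2115  28:2506  29:1743  30:959  31:819
  32:794  33:697  34:217  35:1982  36:539  37:744  38:503  39:1848
  40:330  41:244  42:1154  43:21  44:1947  45:2476  46:72  47:383
  48:346  49:617  50:943
Giant step factor: 833^(-51) ≡ 122 (mod 2591).
Scan 1661·122^i mod 2591 for i = 0, 1, …:
  i=0: 1661   i=1: 544   i=2: 1593   i=3: 21
Match at i=3, j=43: n = 3·51 + 43 = 196.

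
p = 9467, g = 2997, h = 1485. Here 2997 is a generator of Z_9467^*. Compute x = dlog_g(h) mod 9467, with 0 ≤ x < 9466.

Baby-step giant-step with m = ceil(sqrt(9466)) = 98.
Baby table (2997^j mod 9467 for j=0..97):
  0:1  1:2997  2:7293  3:7285  4:2243  5:701  6:8690  7:213
  8:4072  9:821  10:8584  11:4409  12:7308  13:4905  14:7501  15:5839
  16:4467  17:1261  18:1884  19:4016  20:3395  21:7257  22:3530  23:4771
  24:3517  25:3678  26:3378  27:3643  28:2620  29:3997  30:3254  31:1228
  32:7120  33:22  34:9132  35:8974  36:8798  37:2011  38:5955  39:1840
  40:4686  41:4381  42:8595  43:8975  44:2328  45:9304  46:3773  47:4083
  48:5387  49:3604  50:8808  51:3580  52:3149  53:8421  54:8182  55:1924
  56:825  57:1638  58:5180  59:8047  60:4410  61:838  62:2731  63:5319
  64:8082  65:5168  66:484  67:2097  68:8088  69:4216  70:6374  71:7939
  72:2612  73:8422  74:1712  75:9217  76:8110  77:3881  78:5881  79:7270
  80:4623  81:4910  82:3552  83:4436  84:3024  85:3009  86:5389  87:131
  88:4460  89:8683  90:7635  91:356  92:6628  93:2350  94:8969  95:3280
  96:3414  97:7398
Giant step factor: 2997^(-98) ≡ 4219 (mod 9467).
Scan 1485·4219^i mod 9467 for i = 0, 1, …:
  i=0: 1485   i=1: 7528   i=2: 8314   i=3: 1531
  i=4: 2795   i=5: 5690   i=6: 7265   i=7: 6356
  i=8: 5420   i=9: 4175     …   i=74: 7036
  i=75: 5839
Match at i=75, j=15: x = 75·98 + 15 = 7365.

7365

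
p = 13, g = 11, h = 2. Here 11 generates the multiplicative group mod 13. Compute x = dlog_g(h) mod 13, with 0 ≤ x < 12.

7

Successive powers of 11 modulo 13:
  11^0=1  11^1=11  11^2=4  11^3=5  11^4=3  11^5=7
  11^6=12  11^7=2
So 11^7 ≡ 2 (mod 13), giving x = 7.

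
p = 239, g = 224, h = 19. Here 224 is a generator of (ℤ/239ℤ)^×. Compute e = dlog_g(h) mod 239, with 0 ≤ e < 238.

81

Baby-step giant-step with m = ceil(sqrt(238)) = 16.
Baby table (224^j mod 239 for j=0..15):
  0:1  1:224  2:225  3:210  4:196  5:167  6:124  7:52
  8:176  9:228  10:165  11:154  12:80  13:234  14:75  15:70
Giant step factor: 224^(-16) ≡ 150 (mod 239).
Scan 19·150^i mod 239 for i = 0, 1, …:
  i=0: 19   i=1: 221   i=2: 168   i=3: 105
  i=4: 215   i=5: 224
Match at i=5, j=1: e = 5·16 + 1 = 81.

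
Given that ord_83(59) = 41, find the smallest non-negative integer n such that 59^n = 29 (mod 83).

10

Successive powers of 59 modulo 83:
  59^0=1  59^1=59  59^2=78  59^3=37  59^4=25  59^5=64
  59^6=41  59^7=12  59^8=44  59^9=23  59^10=29
So 59^10 ≡ 29 (mod 83), giving n = 10.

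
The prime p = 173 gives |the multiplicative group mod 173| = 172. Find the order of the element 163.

86

The order of 163 must divide p − 1 = 172 = 2^2 · 43.
Divisors: 1, 2, 4, 43, 86, 172.
Check each in increasing order: 163^1 ≡ 163;  163^2 ≡ 100;  163^4 ≡ 139;  163^43 ≡ 172;  163^86 ≡ 1.
Smallest exponent giving 1 is 86.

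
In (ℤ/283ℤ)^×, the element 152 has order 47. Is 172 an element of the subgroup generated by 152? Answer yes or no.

no

172 ∈ ⟨152⟩ iff 172^47 ≡ 1 (mod 283), since |⟨152⟩| = 47.
172^47 mod 283 = 282.
Since 282 ≠ 1, 172 does not lie in the subgroup.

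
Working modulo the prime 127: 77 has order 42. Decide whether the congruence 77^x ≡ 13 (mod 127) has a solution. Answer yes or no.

no

13 ∈ ⟨77⟩ iff 13^42 ≡ 1 (mod 127), since |⟨77⟩| = 42.
13^42 mod 127 = 107.
Since 107 ≠ 1, 13 does not lie in the subgroup.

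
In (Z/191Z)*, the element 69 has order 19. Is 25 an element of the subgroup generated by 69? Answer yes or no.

yes

⟨69⟩ has order 19; its elements mod 191 are {1, 5, 6, 25, 30, 32, 36, 52, 69, 107, 121, 125, 136, 150, 153, 154, 160, 177, 180}.
25 is in this set.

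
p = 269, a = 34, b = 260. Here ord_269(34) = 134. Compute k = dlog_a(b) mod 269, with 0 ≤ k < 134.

64

Baby-step giant-step with m = ceil(sqrt(134)) = 12.
Baby table (34^j mod 269 for j=0..11):
  0:1  1:34  2:80  3:30  4:213  5:248  6:93  7:203
  8:177  9:100  10:172  11:199
Giant step factor: 34^(-12) ≡ 105 (mod 269).
Scan 260·105^i mod 269 for i = 0, 1, …:
  i=0: 260   i=1: 131   i=2: 36   i=3: 14
  i=4: 125   i=5: 213
Match at i=5, j=4: k = 5·12 + 4 = 64.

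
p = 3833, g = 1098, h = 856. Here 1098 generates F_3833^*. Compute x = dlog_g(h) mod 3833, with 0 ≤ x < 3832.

Baby-step giant-step with m = ceil(sqrt(3832)) = 62.
Baby table (1098^j mod 3833 for j=0..61):
  0:1  1:1098  2:2042  3:3644  4:3293  5:1195  6:1224  7:2402
  8:292  9:2477  10:2149  11:2307  12:3306  13:137  14:939  15:3778
  16:938  17:2680  18:2729  19:2869  20:3269  21:1674  22:2045  23:3105
  24:1753  25:628  26:3437  27:2154  28:131  29:2017  30:3025  31:2072
  32:2087  33:3225  34:3191  35:356  36:3755  37:2515  38:1710  39:3243
  40:3790  41:2615  42:353  43:461  44:222  45:2277  46:1030  47:205
  48:2776  49:813  50:3418  51:457  52:3496  53:1775  54:1786  55:2365
  56:1829  57:3583  58:1476  59:3122  60:1254  61:845
Giant step factor: 1098^(-62) ≡ 3679 (mod 3833).
Scan 856·3679^i mod 3833 for i = 0, 1, …:
  i=0: 856   i=1: 2331   i=2: 1328   i=3: 2470
  i=4: 2920   i=5: 2614   i=6: 3742   i=7: 2515
Match at i=7, j=37: x = 7·62 + 37 = 471.

471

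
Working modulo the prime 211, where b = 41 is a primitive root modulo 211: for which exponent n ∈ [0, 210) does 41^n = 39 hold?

11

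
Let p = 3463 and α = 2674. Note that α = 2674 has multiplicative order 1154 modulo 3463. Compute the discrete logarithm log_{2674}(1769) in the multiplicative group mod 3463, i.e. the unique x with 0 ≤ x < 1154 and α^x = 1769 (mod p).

Baby-step giant-step with m = ceil(sqrt(1154)) = 34.
Baby table (2674^j mod 3463 for j=0..33):
  0:1  1:2674  2:2644  3:2073  4:2402  5:2546  6:3209  7:3015
  8:246  9:3297  10:2843  11:897  12:2182  13:2976  14:3313  15:608
  16:1645  17:720  18:3315  19:2493  20:7  21:1403  22:1193  23:659
  24:2962  25:507  26:1685  27:327  28:1722  29:2301  30:2586  31:2816
  32:1422  33:54
Giant step factor: 2674^(-34) ≡ 1903 (mod 3463).
Scan 1769·1903^i mod 3463 for i = 0, 1, …:
  i=0: 1769   i=1: 371   i=2: 3024   i=3: 2629
  i=4: 2415   i=5: 344   i=6: 125   i=7: 2391
  i=8: 3154   i=9: 683   i=10: 1124   i=11: 2301
Match at i=11, j=29: x = 11·34 + 29 = 403.

403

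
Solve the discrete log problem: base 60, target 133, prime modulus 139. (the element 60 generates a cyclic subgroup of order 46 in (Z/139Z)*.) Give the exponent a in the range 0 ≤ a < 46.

Baby-step giant-step with m = ceil(sqrt(46)) = 7.
Baby table (60^j mod 139 for j=0..6):
  0:1  1:60  2:125  3:133  4:57  5:84  6:36
Giant step factor: 60^(-7) ≡ 76 (mod 139).
Scan 133·76^i mod 139 for i = 0, 1, …:
  i=0: 133
Match at i=0, j=3: a = 0·7 + 3 = 3.

3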